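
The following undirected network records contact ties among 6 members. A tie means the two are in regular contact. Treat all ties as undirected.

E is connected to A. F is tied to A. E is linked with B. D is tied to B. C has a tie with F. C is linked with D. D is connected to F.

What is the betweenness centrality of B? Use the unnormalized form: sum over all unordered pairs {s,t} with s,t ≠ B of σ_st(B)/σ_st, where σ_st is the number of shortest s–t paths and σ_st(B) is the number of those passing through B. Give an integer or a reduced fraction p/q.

Pairs whose geodesics pass through B — D–E: 1; C–E: 1/2.
All other pairs contribute 0.
Summing the contributions gives betweenness(B) = 3/2.

3/2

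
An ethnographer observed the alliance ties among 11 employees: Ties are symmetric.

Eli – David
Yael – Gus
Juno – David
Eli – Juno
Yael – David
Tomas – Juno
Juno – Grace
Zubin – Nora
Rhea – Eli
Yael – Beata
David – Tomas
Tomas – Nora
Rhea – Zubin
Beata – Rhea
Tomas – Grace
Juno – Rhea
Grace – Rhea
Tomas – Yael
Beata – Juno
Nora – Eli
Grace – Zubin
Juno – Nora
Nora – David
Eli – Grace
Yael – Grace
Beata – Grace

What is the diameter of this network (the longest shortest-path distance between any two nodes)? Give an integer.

Eccentricity of each node (its greatest distance to any other): Beata:2, David:2, Eli:3, Grace:2, Gus:3, Juno:3, Nora:3, Rhea:3, Tomas:2, Yael:2, Zubin:3.
The maximum eccentricity is 3, realized for instance by the pair Rhea–Gus via Rhea – Grace – Yael – Gus. So the diameter is 3.

3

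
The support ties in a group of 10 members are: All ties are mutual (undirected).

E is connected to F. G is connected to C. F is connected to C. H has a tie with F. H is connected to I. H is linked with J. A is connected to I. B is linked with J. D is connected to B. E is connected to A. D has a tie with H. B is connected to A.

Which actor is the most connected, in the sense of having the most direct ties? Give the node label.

H

Degrees — A:3, B:3, C:2, D:2, E:2, F:3, G:1, H:4, I:2, J:2.
The maximum is 4, attained only by H.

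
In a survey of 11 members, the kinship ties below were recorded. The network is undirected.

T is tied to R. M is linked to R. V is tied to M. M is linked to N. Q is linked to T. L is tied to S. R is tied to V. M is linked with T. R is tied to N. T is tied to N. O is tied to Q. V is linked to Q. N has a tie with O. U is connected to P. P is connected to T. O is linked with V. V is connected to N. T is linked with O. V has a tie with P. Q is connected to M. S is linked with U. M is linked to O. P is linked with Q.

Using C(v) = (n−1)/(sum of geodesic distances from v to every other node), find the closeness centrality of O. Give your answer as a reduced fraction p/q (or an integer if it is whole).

10/21

Distances from O: L:5, M:1, N:1, P:2, Q:1, R:2, S:4, T:1, U:3, V:1. Sum = 21.
n = 11, so closeness = 10/21.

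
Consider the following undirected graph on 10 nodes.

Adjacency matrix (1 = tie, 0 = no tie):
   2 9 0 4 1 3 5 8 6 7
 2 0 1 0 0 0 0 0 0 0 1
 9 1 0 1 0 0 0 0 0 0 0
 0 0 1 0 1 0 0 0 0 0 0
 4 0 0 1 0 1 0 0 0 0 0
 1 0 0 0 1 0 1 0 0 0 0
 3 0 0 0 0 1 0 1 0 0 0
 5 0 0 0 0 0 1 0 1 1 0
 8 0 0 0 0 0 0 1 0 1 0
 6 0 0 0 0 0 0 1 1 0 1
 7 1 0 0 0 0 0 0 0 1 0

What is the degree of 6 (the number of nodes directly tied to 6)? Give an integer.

3

6 is directly tied to 5, 7, and 8. That is 3 neighbors, so the degree of 6 is 3.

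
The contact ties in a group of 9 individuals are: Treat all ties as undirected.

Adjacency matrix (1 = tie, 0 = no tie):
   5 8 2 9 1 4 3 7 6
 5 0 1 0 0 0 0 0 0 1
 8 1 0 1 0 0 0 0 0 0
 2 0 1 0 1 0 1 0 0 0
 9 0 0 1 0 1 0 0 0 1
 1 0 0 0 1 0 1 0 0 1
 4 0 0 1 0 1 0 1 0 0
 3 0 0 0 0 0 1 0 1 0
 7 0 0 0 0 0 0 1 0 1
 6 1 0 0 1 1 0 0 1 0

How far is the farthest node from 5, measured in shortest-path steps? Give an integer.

Distances from 5: 1:2, 2:2, 3:3, 4:3, 6:1, 7:2, 8:1, 9:2.
The largest is 3 (to 4 and 3), so the eccentricity of 5 is 3.

3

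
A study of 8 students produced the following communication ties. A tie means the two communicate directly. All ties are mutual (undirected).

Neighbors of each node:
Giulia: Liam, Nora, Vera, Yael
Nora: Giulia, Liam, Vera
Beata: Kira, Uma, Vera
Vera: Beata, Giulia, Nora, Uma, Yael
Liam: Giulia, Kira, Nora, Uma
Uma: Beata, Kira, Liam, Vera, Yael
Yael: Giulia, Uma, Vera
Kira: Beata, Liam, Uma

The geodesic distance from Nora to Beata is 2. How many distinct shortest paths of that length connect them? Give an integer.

The shortest distance is 2, and the only length-2 path is Nora–Vera–Beata. So there is exactly 1 shortest path.

1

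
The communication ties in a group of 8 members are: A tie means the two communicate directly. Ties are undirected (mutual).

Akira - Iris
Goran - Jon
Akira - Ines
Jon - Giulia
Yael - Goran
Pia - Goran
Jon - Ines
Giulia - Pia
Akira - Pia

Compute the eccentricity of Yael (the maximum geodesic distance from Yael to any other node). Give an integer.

4

Distances from Yael: Akira:3, Giulia:3, Goran:1, Ines:3, Iris:4, Jon:2, Pia:2.
The largest is 4 (to Iris), so the eccentricity of Yael is 4.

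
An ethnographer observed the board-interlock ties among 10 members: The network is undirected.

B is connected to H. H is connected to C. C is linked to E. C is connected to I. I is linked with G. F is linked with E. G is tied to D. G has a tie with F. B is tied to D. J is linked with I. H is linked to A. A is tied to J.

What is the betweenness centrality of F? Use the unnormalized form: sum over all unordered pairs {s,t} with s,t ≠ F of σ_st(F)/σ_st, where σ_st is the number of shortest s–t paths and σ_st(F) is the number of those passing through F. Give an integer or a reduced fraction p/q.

2

Pairs whose geodesics pass through F — D–E: 1; G–E: 1.
All other pairs contribute 0.
Summing the contributions gives betweenness(F) = 2.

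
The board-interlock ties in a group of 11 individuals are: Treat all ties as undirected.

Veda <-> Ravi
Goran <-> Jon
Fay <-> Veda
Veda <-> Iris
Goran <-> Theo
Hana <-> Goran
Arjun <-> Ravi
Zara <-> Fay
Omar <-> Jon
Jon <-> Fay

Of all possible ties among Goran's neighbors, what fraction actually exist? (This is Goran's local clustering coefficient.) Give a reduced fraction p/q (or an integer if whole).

0

Goran's neighbors: Hana, Jon, and Theo (k = 3).
Possible neighbor pairs: C(3,2) = 3. Edges among them: none → e = 0.
Clustering(Goran) = 0/3 = 0.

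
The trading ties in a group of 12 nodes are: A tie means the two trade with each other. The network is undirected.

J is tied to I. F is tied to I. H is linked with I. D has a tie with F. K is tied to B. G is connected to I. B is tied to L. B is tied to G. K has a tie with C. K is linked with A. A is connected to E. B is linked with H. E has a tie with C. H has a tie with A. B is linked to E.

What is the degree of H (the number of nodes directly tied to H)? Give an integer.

3

H is directly tied to A, B, and I. That is 3 neighbors, so the degree of H is 3.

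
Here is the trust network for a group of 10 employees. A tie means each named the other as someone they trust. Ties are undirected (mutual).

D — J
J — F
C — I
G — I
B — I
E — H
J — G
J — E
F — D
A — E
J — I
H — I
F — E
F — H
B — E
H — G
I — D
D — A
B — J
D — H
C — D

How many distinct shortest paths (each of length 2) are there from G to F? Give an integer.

The shortest distance is 2. The length-2 paths are: G–H–F; G–J–F.
That gives 2 distinct shortest paths.

2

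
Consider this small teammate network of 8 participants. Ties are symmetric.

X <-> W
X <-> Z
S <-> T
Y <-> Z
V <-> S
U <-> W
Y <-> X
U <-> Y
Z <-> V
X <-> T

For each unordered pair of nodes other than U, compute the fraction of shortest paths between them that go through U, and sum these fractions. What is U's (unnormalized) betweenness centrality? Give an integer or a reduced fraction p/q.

1/2

Pairs whose geodesics pass through U — Y–W: 1/2.
All other pairs contribute 0.
Summing the contributions gives betweenness(U) = 1/2.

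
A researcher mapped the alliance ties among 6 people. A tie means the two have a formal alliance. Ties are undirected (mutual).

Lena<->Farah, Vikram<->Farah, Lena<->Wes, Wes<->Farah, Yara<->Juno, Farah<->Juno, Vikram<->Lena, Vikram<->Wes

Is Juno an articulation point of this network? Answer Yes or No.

Removing Juno leaves {Farah, Lena, Vikram, and Wes} with no path to {Yara}, so the network splits into 2 components. Juno is a cut vertex.

Yes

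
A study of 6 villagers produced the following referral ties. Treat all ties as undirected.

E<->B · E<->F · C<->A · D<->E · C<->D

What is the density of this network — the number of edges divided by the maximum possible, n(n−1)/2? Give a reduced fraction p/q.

There are 5 edges and 6 nodes, so the maximum possible is C(6,2) = 15.
Density = 5/15 = 1/3.

1/3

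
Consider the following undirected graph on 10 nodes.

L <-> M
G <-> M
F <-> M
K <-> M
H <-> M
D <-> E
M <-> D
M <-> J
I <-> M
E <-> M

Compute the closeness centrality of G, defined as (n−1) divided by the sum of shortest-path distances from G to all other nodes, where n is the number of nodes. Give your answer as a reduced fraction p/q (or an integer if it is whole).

Distances from G: D:2, E:2, F:2, H:2, I:2, J:2, K:2, L:2, M:1. Sum = 17.
n = 10, so closeness = 9/17.

9/17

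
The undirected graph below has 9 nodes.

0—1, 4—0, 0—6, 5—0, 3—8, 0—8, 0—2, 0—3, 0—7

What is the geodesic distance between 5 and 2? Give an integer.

2

One shortest route is 5 – 0 – 2, which uses 2 edges, and 5 and 2 are not directly tied, so nothing shorter exists. So d(5,2) = 2.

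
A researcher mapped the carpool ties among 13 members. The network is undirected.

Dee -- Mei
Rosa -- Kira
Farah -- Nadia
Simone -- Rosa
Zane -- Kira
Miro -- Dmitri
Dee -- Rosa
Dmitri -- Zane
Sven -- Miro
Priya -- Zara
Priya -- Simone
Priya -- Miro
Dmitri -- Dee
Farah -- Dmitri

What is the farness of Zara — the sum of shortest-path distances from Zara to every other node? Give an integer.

40

Distances from Zara: Dee:4, Dmitri:3, Farah:4, Kira:4, Mei:5, Miro:2, Nadia:5, Priya:1, Rosa:3, Simone:2, Sven:3, Zane:4.
Sum = 4 + 3 + 4 + 4 + 5 + 2 + 5 + 1 + 3 + 2 + 3 + 4 = 40.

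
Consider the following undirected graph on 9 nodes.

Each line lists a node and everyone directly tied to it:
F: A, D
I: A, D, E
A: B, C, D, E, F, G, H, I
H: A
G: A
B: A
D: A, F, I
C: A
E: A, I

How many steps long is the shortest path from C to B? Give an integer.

2

One shortest route is C – A – B, which uses 2 edges, and C and B are not directly tied, so nothing shorter exists. So d(C,B) = 2.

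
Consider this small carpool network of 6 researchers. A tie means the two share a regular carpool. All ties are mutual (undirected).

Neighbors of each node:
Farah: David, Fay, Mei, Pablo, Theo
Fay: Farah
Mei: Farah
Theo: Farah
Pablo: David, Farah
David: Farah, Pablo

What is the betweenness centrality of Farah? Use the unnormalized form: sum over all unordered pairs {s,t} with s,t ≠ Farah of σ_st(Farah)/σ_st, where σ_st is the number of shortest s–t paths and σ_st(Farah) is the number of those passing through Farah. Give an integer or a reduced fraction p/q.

9

Pairs whose geodesics pass through Farah — Theo–Pablo: 1; Theo–Mei: 1; Theo–David: 1; Theo–Fay: 1; Pablo–Mei: 1; Pablo–Fay: 1; Mei–David: 1; Mei–Fay: 1; David–Fay: 1.
All other pairs contribute 0.
Summing the contributions gives betweenness(Farah) = 9.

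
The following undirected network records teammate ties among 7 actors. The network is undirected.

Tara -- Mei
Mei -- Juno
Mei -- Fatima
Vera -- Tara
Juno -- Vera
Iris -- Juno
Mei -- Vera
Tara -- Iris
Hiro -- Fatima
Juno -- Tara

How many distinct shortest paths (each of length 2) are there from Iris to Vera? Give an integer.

The shortest distance is 2. The length-2 paths are: Iris–Juno–Vera; Iris–Tara–Vera.
That gives 2 distinct shortest paths.

2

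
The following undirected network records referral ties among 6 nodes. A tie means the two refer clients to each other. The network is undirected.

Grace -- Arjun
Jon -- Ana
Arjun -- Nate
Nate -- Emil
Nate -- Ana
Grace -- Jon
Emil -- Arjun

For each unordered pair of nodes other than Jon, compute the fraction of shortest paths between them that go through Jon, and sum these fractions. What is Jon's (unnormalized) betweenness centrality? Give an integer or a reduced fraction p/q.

Pairs whose geodesics pass through Jon — Ana–Grace: 1.
All other pairs contribute 0.
Summing the contributions gives betweenness(Jon) = 1.

1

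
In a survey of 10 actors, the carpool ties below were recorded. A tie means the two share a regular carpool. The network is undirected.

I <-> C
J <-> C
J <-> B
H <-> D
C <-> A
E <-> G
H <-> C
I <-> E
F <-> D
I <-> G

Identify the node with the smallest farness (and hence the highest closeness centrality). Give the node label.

Farness (sum of distances to all others) for each node — A:23, B:29, C:15, D:25, E:26, F:33, G:26, H:19, I:19, J:21.
The smallest farness is 15, for C, so C has the highest closeness.

C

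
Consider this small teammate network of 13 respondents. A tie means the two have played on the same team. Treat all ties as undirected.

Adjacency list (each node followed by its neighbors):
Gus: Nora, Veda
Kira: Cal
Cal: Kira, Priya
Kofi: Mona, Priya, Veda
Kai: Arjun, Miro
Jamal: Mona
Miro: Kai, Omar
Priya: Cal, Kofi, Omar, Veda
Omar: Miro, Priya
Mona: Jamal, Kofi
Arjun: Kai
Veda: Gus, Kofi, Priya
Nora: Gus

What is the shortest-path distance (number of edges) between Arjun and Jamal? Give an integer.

One shortest route is Arjun – Kai – Miro – Omar – Priya – Kofi – Mona – Jamal, which uses 7 edges, and at distance 6 from Arjun we only reach {Gus, Kira, Mona}, which does not include Jamal. So d(Arjun,Jamal) = 7.

7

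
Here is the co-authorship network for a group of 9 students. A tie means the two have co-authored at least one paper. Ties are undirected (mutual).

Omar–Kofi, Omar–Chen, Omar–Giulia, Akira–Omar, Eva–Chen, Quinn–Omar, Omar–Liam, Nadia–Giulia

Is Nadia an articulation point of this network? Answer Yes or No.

No

Even without Nadia, every remaining node can still reach every other (the residual graph is connected), so Nadia is not a cut vertex.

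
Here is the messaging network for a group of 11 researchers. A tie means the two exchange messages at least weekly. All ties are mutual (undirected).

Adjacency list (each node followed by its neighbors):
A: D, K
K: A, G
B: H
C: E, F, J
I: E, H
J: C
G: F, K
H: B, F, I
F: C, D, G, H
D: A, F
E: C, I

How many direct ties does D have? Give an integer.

D is directly tied to A and F. That is 2 neighbors, so the degree of D is 2.

2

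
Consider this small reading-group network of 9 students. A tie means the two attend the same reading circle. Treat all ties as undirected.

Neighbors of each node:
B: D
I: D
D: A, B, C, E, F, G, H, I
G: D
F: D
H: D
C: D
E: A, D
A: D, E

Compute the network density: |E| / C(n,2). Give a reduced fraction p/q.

1/4

There are 9 edges and 9 nodes, so the maximum possible is C(9,2) = 36.
Density = 9/36 = 1/4.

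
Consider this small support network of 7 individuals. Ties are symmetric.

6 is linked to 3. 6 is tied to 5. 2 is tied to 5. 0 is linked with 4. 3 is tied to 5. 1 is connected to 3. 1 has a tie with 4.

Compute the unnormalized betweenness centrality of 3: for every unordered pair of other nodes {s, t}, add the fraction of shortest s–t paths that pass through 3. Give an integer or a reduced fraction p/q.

Pairs whose geodesics pass through 3 — 2–1: 1; 2–4: 1; 2–0: 1; 1–5: 1; 1–6: 1; 5–4: 1; 5–0: 1; 6–4: 1; 6–0: 1.
All other pairs contribute 0.
Summing the contributions gives betweenness(3) = 9.

9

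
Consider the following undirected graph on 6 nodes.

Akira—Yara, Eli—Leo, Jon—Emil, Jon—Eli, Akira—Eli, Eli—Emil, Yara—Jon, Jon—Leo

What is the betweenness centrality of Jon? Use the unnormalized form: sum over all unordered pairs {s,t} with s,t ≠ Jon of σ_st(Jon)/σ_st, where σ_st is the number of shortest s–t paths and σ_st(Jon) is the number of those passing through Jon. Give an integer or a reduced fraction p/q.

3

Pairs whose geodesics pass through Jon — Eli–Yara: 1/2; Emil–Leo: 1/2; Emil–Yara: 1; Leo–Yara: 1.
All other pairs contribute 0.
Summing the contributions gives betweenness(Jon) = 3.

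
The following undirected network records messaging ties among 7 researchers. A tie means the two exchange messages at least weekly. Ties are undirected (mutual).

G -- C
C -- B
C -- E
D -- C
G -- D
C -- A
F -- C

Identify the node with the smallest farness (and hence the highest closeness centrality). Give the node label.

C

Farness (sum of distances to all others) for each node — A:11, B:11, C:6, D:10, E:11, F:11, G:10.
The smallest farness is 6, for C, so C has the highest closeness.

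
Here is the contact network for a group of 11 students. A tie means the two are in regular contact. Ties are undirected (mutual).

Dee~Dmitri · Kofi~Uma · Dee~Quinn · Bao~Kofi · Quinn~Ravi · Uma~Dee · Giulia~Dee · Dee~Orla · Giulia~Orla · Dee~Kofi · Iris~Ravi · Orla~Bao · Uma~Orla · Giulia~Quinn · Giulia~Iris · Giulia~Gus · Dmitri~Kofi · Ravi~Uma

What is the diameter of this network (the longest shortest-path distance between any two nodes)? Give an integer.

Eccentricity of each node (its greatest distance to any other): Bao:3, Dee:2, Dmitri:3, Giulia:2, Gus:3, Iris:3, Kofi:3, Orla:2, Quinn:3, Ravi:3, Uma:3.
The maximum eccentricity is 3, realized for instance by the pair Kofi–Gus via Kofi – Dee – Giulia – Gus. So the diameter is 3.

3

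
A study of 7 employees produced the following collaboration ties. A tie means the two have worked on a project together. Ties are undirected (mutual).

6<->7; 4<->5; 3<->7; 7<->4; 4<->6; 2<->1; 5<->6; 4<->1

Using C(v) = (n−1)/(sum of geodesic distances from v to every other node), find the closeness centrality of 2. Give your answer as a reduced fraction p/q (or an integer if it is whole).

3/8

Distances from 2: 1:1, 3:4, 4:2, 5:3, 6:3, 7:3. Sum = 16.
n = 7, so closeness = 6/16 = 3/8.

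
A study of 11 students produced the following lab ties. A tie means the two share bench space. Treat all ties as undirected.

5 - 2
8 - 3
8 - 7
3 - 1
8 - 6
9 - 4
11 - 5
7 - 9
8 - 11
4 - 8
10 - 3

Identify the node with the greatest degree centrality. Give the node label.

8

Degrees — 1:1, 2:1, 3:3, 4:2, 5:2, 6:1, 7:2, 8:5, 9:2, 10:1, 11:2.
The maximum is 5, attained only by 8.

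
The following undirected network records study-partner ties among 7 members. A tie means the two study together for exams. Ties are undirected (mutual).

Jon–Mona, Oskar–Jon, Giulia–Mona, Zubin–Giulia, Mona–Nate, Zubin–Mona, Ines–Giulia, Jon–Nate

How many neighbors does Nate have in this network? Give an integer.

2

Nate is directly tied to Jon and Mona. That is 2 neighbors, so the degree of Nate is 2.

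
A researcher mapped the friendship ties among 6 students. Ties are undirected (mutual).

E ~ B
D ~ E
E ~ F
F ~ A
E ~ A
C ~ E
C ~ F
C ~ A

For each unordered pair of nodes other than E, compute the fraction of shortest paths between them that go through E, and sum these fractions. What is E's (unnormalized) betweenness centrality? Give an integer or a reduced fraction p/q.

7

Pairs whose geodesics pass through E — F–B: 1; F–D: 1; B–D: 1; B–C: 1; B–A: 1; D–C: 1; D–A: 1.
All other pairs contribute 0.
Summing the contributions gives betweenness(E) = 7.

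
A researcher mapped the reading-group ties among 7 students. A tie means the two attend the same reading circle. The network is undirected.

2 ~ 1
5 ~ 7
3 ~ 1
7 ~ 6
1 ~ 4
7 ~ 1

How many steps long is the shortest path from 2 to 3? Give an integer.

2

One shortest route is 2 – 1 – 3, which uses 2 edges, and 2 and 3 are not directly tied, so nothing shorter exists. So d(2,3) = 2.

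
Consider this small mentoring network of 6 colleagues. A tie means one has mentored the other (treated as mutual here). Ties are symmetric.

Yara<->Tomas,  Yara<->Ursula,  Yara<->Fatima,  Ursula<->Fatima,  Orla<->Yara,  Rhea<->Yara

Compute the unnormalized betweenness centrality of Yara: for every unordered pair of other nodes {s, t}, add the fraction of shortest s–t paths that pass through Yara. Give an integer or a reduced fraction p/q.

9

Pairs whose geodesics pass through Yara — Orla–Tomas: 1; Orla–Rhea: 1; Orla–Fatima: 1; Orla–Ursula: 1; Tomas–Rhea: 1; Tomas–Fatima: 1; Tomas–Ursula: 1; Rhea–Fatima: 1; Rhea–Ursula: 1.
All other pairs contribute 0.
Summing the contributions gives betweenness(Yara) = 9.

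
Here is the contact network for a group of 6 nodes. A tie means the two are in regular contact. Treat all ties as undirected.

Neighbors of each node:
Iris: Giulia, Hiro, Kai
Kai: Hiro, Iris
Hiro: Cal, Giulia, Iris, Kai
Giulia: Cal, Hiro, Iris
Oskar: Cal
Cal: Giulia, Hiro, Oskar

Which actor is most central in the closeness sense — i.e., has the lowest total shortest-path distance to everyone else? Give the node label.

Hiro

Farness (sum of distances to all others) for each node — Cal:7, Giulia:7, Hiro:6, Iris:8, Kai:9, Oskar:11.
The smallest farness is 6, for Hiro, so Hiro has the highest closeness.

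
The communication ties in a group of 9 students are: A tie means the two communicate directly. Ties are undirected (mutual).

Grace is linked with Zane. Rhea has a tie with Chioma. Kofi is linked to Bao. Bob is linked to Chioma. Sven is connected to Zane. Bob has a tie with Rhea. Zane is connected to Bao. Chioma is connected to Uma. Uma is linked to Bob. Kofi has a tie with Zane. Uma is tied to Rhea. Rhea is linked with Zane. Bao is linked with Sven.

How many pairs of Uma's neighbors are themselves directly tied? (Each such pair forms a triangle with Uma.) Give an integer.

Uma's neighbors: Bob, Chioma, and Rhea.
Neighbor pairs that are themselves tied: Uma–Bob–Chioma; Uma–Bob–Rhea; Uma–Chioma–Rhea. Each forms one triangle with Uma, for 3 in total.

3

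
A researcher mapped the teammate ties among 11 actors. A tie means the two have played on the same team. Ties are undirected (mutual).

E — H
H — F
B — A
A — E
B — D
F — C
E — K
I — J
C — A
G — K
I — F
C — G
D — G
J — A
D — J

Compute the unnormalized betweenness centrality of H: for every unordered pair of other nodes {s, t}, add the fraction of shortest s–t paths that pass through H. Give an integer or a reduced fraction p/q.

Pairs whose geodesics pass through H — F–K: 1/2; F–E: 1; I–K: 1/4; I–E: 1/2.
All other pairs contribute 0.
Summing the contributions gives betweenness(H) = 9/4.

9/4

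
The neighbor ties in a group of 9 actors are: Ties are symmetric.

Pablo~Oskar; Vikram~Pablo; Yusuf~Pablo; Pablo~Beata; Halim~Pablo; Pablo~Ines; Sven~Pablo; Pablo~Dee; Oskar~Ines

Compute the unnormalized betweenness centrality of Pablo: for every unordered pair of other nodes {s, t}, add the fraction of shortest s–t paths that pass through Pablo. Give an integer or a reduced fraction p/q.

27

Pairs whose geodesics pass through Pablo — Dee–Ines: 1; Dee–Beata: 1; Dee–Oskar: 1; Dee–Vikram: 1; Dee–Halim: 1; Dee–Sven: 1; Dee–Yusuf: 1; Ines–Beata: 1; Ines–Vikram: 1; Ines–Halim: 1; Ines–Sven: 1; Ines–Yusuf: 1; Beata–Oskar: 1; Beata–Vikram: 1 … (+13 more pairs).
All other pairs contribute 0.
Summing the contributions gives betweenness(Pablo) = 27.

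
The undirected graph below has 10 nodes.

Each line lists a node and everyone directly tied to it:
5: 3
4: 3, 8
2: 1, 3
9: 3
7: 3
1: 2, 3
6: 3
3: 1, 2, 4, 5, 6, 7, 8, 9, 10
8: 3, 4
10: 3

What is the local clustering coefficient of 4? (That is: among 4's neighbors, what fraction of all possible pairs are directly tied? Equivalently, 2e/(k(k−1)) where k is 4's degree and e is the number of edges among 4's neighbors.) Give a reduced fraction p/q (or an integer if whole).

4's neighbors: 3 and 8 (k = 2).
Possible neighbor pairs: C(2,2) = 1. Edges among them: 3–8 → e = 1.
Clustering(4) = 1/1.

1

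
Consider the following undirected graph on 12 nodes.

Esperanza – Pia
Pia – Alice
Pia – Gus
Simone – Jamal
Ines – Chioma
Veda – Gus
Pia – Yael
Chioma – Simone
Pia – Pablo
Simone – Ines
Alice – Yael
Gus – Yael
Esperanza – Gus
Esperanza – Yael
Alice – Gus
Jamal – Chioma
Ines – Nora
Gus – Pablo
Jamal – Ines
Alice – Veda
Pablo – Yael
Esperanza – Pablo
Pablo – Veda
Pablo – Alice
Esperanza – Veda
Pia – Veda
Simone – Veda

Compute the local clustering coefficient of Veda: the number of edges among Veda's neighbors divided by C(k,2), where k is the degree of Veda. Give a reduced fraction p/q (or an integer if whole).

Veda's neighbors: Alice, Esperanza, Gus, Pablo, Pia, and Simone (k = 6).
Possible neighbor pairs: C(6,2) = 15. Edges among them: Alice–Gus, Alice–Pablo, Alice–Pia, Esperanza–Gus, Esperanza–Pablo, Esperanza–Pia, Gus–Pablo, Gus–Pia, Pablo–Pia → e = 9.
Clustering(Veda) = 9/15 = 3/5.

3/5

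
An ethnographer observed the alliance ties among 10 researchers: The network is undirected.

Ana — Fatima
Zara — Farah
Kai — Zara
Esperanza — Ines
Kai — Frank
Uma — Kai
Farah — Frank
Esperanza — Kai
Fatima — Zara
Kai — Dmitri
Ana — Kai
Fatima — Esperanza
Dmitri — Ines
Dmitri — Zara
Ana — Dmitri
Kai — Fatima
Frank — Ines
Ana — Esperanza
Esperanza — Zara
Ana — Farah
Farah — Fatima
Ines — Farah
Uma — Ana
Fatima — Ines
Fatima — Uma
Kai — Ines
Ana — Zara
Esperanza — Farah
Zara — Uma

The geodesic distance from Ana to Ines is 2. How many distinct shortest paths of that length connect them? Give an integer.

5

The shortest distance is 2. The length-2 paths are: Ana–Fatima–Ines; Ana–Kai–Ines; Ana–Farah–Ines; Ana–Esperanza–Ines; Ana–Dmitri–Ines.
That gives 5 distinct shortest paths.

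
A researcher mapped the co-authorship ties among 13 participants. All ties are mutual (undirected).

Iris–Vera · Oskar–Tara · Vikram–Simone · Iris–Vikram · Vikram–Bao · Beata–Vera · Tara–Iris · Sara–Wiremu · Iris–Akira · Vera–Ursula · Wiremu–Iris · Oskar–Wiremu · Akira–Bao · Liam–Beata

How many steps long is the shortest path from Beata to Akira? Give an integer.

One shortest route is Beata – Vera – Iris – Akira, which uses 3 edges, and at distance 2 from Beata we only reach {Iris, Ursula}, which does not include Akira. So d(Beata,Akira) = 3.

3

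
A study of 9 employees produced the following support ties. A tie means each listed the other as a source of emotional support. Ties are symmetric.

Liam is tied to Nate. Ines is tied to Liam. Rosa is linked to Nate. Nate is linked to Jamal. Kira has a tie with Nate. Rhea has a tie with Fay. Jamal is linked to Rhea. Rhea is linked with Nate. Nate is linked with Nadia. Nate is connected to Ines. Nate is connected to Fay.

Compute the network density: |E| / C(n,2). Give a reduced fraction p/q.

11/36

There are 11 edges and 9 nodes, so the maximum possible is C(9,2) = 36.
Density = 11/36.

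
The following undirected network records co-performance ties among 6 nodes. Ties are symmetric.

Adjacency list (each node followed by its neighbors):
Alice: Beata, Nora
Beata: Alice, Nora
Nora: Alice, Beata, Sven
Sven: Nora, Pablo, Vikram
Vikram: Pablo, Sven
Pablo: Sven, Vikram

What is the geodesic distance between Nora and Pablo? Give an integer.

One shortest route is Nora – Sven – Pablo, which uses 2 edges, and Nora and Pablo are not directly tied, so nothing shorter exists. So d(Nora,Pablo) = 2.

2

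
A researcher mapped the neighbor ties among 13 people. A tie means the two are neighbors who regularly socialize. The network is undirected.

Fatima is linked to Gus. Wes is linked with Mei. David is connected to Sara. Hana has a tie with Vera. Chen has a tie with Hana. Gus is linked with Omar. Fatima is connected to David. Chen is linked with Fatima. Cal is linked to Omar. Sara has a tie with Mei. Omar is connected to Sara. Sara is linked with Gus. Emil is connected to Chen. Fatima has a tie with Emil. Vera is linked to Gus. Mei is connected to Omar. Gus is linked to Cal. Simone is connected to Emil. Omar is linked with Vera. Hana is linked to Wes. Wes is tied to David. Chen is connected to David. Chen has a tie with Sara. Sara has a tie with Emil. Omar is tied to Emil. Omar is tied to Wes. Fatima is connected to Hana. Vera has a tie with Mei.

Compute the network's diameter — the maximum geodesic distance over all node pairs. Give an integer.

Eccentricity of each node (its greatest distance to any other): Cal:3, Chen:3, David:3, Emil:2, Fatima:3, Gus:3, Hana:3, Mei:3, Omar:2, Sara:2, Simone:3, Vera:3, Wes:3.
The maximum eccentricity is 3, realized for instance by the pair Vera–David via Vera – Omar – Sara – David. So the diameter is 3.

3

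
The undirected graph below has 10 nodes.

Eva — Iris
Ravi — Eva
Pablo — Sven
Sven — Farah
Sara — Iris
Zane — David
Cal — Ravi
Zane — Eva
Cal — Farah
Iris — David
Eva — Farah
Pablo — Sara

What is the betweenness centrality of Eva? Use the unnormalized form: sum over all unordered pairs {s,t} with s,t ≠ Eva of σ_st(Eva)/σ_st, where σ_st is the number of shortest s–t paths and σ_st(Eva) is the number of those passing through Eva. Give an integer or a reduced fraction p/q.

Pairs whose geodesics pass through Eva — Ravi–Farah: 1/2; Ravi–Sven: 1/2; Ravi–Pablo: 2/3; Ravi–Sara: 1; Ravi–Iris: 1; Ravi–David: 2/2; Ravi–Zane: 1; Cal–Sara: 2/3; Cal–Iris: 2/2; Cal–David: 4/4; Cal–Zane: 2/2; Farah–Sara: 1/2; Farah–Iris: 1; Farah–David: 2/2 … (+7 more pairs).
All other pairs contribute 0.
Summing the contributions gives betweenness(Eva) = 50/3.

50/3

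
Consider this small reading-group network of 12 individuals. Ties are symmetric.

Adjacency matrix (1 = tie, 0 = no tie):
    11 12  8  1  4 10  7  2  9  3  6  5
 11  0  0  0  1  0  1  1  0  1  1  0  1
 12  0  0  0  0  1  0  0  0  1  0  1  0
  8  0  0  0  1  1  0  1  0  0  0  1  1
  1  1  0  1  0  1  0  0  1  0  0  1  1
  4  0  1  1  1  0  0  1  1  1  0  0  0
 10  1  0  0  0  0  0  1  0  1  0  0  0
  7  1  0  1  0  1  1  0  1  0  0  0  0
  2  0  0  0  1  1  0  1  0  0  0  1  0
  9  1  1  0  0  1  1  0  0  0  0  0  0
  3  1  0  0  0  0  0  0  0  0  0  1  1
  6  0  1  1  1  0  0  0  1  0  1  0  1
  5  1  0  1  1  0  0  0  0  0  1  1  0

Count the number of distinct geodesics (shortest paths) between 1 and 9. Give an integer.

2

The shortest distance is 2. The length-2 paths are: 1–11–9; 1–4–9.
That gives 2 distinct shortest paths.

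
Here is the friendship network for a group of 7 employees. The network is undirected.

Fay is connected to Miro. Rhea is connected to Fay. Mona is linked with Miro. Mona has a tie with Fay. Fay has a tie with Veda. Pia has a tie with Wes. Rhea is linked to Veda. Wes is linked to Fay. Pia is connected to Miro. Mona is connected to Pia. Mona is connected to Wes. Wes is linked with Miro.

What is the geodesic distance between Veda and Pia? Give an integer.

3

One shortest route is Veda – Fay – Wes – Pia, which uses 3 edges, and at distance 2 from Veda we only reach {Miro, Mona, Wes}, which does not include Pia. So d(Veda,Pia) = 3.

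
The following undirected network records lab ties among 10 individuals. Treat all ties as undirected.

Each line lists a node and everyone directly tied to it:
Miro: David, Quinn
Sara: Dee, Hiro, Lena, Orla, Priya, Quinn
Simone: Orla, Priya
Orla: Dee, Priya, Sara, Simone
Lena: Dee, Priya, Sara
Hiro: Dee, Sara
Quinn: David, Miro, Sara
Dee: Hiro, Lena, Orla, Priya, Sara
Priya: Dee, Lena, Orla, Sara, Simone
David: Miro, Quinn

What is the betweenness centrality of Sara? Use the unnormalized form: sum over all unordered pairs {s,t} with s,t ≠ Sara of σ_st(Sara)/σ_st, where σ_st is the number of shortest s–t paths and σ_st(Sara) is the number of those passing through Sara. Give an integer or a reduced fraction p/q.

Pairs whose geodesics pass through Sara — David–Dee: 1; David–Lena: 1; David–Priya: 1; David–Hiro: 1; David–Orla: 1; David–Simone: 2/2; Miro–Dee: 1; Miro–Lena: 1; Miro–Priya: 1; Miro–Hiro: 1; Miro–Orla: 1; Miro–Simone: 2/2; Quinn–Dee: 1; Quinn–Lena: 1 … (+9 more pairs).
All other pairs contribute 0.
Summing the contributions gives betweenness(Sara) = 61/3.

61/3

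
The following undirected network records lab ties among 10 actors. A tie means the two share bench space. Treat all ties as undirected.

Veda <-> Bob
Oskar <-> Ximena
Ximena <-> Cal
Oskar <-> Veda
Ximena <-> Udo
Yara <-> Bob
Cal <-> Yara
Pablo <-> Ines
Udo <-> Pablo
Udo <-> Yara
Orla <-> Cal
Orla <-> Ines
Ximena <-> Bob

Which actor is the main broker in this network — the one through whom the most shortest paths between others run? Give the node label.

Unnormalized betweenness of each node: Bob:17/3, Cal:35/4, Ines:5/3, Orla:23/6, Oskar:13/6, Pablo:23/6, Udo:35/4, Veda:3/4, Ximena:53/4, Yara:16/3.
Ximena has the largest value, 53/4, making it the main broker — the node through which the most shortest paths run.

Ximena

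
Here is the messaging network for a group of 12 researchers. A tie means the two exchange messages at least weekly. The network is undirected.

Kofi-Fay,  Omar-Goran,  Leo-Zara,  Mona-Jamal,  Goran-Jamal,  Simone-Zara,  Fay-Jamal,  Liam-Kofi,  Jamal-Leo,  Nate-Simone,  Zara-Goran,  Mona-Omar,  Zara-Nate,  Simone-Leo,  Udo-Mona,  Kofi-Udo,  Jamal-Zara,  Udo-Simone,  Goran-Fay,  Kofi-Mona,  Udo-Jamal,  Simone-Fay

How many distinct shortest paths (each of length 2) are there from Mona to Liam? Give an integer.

1

The shortest distance is 2, and the only length-2 path is Mona–Kofi–Liam. So there is exactly 1 shortest path.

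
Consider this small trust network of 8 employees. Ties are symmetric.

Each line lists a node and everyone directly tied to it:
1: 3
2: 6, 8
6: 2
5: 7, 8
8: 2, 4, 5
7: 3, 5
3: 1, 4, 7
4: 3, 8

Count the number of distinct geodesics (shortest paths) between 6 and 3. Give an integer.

The shortest distance is 4, and the only length-4 path is 6–2–8–4–3. So there is exactly 1 shortest path.

1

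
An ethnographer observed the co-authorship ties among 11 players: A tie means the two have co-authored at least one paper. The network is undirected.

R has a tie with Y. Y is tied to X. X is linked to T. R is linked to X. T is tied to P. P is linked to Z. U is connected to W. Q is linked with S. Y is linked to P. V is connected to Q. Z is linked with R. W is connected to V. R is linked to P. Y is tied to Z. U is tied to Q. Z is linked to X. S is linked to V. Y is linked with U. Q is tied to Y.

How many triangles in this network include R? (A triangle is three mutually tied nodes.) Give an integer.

5

R's neighbors: P, X, Y, and Z.
Neighbor pairs that are themselves tied: R–P–Y; R–P–Z; R–X–Y; R–X–Z; R–Y–Z. Each forms one triangle with R, for 5 in total.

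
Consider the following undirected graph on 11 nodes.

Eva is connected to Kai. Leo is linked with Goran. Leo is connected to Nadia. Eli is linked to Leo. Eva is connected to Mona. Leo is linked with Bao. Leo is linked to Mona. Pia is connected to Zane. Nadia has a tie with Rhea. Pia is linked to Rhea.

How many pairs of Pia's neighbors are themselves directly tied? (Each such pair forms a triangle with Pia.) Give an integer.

0

Pia's neighbors are Rhea and Zane, but none of them are tied to each other, so no triangle contains Pia.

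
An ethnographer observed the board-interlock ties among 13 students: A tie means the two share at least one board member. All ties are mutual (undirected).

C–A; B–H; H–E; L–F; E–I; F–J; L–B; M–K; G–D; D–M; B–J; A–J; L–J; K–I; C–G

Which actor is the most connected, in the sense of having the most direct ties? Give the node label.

J

Degrees — A:2, B:3, C:2, D:2, E:2, F:2, G:2, H:2, I:2, J:4, K:2, L:3, M:2.
The maximum is 4, attained only by J.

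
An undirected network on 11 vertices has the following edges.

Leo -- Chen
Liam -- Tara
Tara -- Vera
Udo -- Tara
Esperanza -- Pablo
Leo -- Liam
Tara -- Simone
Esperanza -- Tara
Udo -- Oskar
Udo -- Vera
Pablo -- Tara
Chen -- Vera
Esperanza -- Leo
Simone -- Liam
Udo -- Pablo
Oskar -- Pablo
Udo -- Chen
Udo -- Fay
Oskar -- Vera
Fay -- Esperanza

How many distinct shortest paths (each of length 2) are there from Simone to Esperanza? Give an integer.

1

The shortest distance is 2, and the only length-2 path is Simone–Tara–Esperanza. So there is exactly 1 shortest path.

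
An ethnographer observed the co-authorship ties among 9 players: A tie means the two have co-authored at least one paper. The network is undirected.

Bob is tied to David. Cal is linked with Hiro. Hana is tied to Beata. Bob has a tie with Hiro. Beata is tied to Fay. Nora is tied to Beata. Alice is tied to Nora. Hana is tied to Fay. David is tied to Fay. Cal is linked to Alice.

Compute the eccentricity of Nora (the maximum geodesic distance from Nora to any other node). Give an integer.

4

Distances from Nora: Alice:1, Beata:1, Bob:4, Cal:2, David:3, Fay:2, Hana:2, Hiro:3.
The largest is 4 (to Bob), so the eccentricity of Nora is 4.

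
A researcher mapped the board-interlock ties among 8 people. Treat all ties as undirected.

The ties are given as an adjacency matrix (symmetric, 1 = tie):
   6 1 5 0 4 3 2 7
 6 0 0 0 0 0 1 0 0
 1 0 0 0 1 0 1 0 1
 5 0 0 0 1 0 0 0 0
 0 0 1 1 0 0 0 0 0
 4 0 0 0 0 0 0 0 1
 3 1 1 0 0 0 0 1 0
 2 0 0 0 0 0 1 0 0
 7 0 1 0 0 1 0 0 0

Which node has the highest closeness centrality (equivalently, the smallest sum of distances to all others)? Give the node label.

Farness (sum of distances to all others) for each node — 0:15, 1:11, 2:19, 3:13, 4:21, 5:21, 6:19, 7:15.
The smallest farness is 11, for 1, so 1 has the highest closeness.

1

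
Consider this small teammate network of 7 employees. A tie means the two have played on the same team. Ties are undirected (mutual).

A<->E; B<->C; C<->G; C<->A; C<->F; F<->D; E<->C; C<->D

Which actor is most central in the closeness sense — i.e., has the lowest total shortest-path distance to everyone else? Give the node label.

Farness (sum of distances to all others) for each node — A:10, B:11, C:6, D:10, E:10, F:10, G:11.
The smallest farness is 6, for C, so C has the highest closeness.

C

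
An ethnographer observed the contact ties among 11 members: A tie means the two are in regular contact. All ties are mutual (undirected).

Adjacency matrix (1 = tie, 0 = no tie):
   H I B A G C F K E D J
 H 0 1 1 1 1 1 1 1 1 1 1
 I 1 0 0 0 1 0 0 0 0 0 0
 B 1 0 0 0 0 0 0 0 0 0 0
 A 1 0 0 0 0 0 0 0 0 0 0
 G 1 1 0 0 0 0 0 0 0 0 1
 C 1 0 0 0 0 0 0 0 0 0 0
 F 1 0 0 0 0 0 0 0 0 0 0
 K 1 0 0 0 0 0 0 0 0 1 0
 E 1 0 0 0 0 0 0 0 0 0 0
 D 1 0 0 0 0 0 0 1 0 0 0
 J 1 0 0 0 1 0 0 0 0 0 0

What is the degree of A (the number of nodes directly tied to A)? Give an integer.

A is directly tied to H. That is 1 neighbor, so the degree of A is 1.

1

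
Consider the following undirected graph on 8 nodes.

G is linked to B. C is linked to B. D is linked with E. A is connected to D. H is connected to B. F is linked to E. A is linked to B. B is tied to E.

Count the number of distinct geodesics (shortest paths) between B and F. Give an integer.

The shortest distance is 2, and the only length-2 path is B–E–F. So there is exactly 1 shortest path.

1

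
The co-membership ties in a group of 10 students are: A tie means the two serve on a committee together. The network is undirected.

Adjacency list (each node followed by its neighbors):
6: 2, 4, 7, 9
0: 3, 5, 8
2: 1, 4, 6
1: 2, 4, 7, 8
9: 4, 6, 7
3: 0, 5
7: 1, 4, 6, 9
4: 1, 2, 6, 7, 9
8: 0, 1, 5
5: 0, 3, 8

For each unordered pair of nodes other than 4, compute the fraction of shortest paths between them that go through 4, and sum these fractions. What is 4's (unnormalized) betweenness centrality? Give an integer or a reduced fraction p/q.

Pairs whose geodesics pass through 4 — 0–6: 1/3; 0–9: 1/2; 5–6: 1/3; 5–9: 1/2; 3–6: 2/6; 3–9: 2/4; 8–6: 1/3; 8–9: 1/2; 6–1: 1/3; 7–2: 1/3; 2–9: 1/2; 1–9: 1/2.
All other pairs contribute 0.
Summing the contributions gives betweenness(4) = 5.

5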